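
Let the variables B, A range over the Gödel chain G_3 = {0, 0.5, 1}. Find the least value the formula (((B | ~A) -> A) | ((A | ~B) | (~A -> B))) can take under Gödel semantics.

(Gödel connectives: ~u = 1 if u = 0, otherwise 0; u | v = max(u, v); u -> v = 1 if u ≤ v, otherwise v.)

The minimum is attained at B = 0.5, A = 0:
  ~A: Gödel ¬ of 0 = 1 (operand is 0)
  (B | ~A) = max(0.5, 1) = 1
  ((B | ~A) -> A): 1 > 0, so result = 0
  ~B: Gödel ¬ of 0.5 = 0 (operand ≠ 0)
  (A | ~B) = max(0, 0) = 0
  ~A: Gödel ¬ of 0 = 1 (operand is 0)
  (~A -> B): 1 > 0.5, so result = 0.5
  ((A | ~B) | (~A -> B)) = max(0, 0.5) = 0.5
  (((B | ~A) -> A) | ((A | ~B) | (~A -> B))) = max(0, 0.5) = 0.5
Checking all 9 assignments confirms none give a value below 0.50.

0.50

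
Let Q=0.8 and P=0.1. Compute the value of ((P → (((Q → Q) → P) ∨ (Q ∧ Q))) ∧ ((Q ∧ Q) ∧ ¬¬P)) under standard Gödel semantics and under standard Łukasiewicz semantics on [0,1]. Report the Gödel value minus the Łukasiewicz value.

Gödel evaluation:
  (Q → Q): 0.8 ≤ 0.8, so result = 1
  ((Q → Q) → P): 1 > 0.1, so result = 0.1
  (Q ∧ Q) = min(0.8, 0.8) = 0.8
  (((Q → Q) → P) ∨ (Q ∧ Q)) = max(0.1, 0.8) = 0.8
  (P → (((Q → Q) → P) ∨ (Q ∧ Q))): 0.1 ≤ 0.8, so result = 1
  (Q ∧ Q) = min(0.8, 0.8) = 0.8
  ¬P: Gödel ¬ of 0.1 = 0 (operand ≠ 0)
  ¬¬P: Gödel ¬ of 0 = 1 (operand is 0)
  ((Q ∧ Q) ∧ ¬¬P) = min(0.8, 1) = 0.8
  ((P → (((Q → Q) → P) ∨ (Q ∧ Q))) ∧ ((Q ∧ Q) ∧ ¬¬P)) = min(1, 0.8) = 0.8
  Gödel value = 0.8
Łukasiewicz evaluation:
  (Q → Q): min(1, 1 − 0.8 + 0.8) = 1
  ((Q → Q) → P): min(1, 1 − 1 + 0.1) = 0.1
  (Q ∧ Q) = min(0.8, 0.8) = 0.8
  (((Q → Q) → P) ∨ (Q ∧ Q)) = max(0.1, 0.8) = 0.8
  (P → (((Q → Q) → P) ∨ (Q ∧ Q))): min(1, 1 − 0.1 + 0.8) = 1
  (Q ∧ Q) = min(0.8, 0.8) = 0.8
  ¬P: Łukasiewicz ¬ gives 1 − 0.1 = 0.9
  ¬¬P: Łukasiewicz ¬ gives 1 − 0.9 = 0.1
  ((Q ∧ Q) ∧ ¬¬P) = min(0.8, 0.1) = 0.1
  ((P → (((Q → Q) → P) ∨ (Q ∧ Q))) ∧ ((Q ∧ Q) ∧ ¬¬P)) = min(1, 0.1) = 0.1
  Łukasiewicz value = 0.1
Difference: 0.8 − 0.1 = 0.70

0.70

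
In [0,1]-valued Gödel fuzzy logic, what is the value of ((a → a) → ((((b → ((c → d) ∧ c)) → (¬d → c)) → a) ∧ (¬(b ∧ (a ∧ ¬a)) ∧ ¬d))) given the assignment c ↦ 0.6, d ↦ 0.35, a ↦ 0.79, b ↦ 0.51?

0.00

(a → a): 0.79 ≤ 0.79, so result = 1
(c → d): 0.6 > 0.35, so result = 0.35
((c → d) ∧ c) = min(0.35, 0.6) = 0.35
(b → ((c → d) ∧ c)): 0.51 > 0.35, so result = 0.35
¬d: Gödel ¬ of 0.35 = 0 (operand ≠ 0)
(¬d → c): 0 ≤ 0.6, so result = 1
((b → ((c → d) ∧ c)) → (¬d → c)): 0.35 ≤ 1, so result = 1
(((b → ((c → d) ∧ c)) → (¬d → c)) → a): 1 > 0.79, so result = 0.79
¬a: Gödel ¬ of 0.79 = 0 (operand ≠ 0)
(a ∧ ¬a) = min(0.79, 0) = 0
(b ∧ (a ∧ ¬a)) = min(0.51, 0) = 0
¬(b ∧ (a ∧ ¬a)): Gödel ¬ of 0 = 1 (operand is 0)
¬d: Gödel ¬ of 0.35 = 0 (operand ≠ 0)
(¬(b ∧ (a ∧ ¬a)) ∧ ¬d) = min(1, 0) = 0
((((b → ((c → d) ∧ c)) → (¬d → c)) → a) ∧ (¬(b ∧ (a ∧ ¬a)) ∧ ¬d)) = min(0.79, 0) = 0
((a → a) → ((((b → ((c → d) ∧ c)) → (¬d → c)) → a) ∧ (¬(b ∧ (a ∧ ¬a)) ∧ ¬d))): 1 > 0, so result = 0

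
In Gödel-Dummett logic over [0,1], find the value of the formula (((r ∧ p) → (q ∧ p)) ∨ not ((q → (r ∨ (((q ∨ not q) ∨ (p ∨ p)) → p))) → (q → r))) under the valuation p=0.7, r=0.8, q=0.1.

(r ∧ p) = min(0.8, 0.7) = 0.7
(q ∧ p) = min(0.1, 0.7) = 0.1
((r ∧ p) → (q ∧ p)): 0.7 > 0.1, so result = 0.1
not q: Gödel ¬ of 0.1 = 0 (operand ≠ 0)
(q ∨ not q) = max(0.1, 0) = 0.1
(p ∨ p) = max(0.7, 0.7) = 0.7
((q ∨ not q) ∨ (p ∨ p)) = max(0.1, 0.7) = 0.7
(((q ∨ not q) ∨ (p ∨ p)) → p): 0.7 ≤ 0.7, so result = 1
(r ∨ (((q ∨ not q) ∨ (p ∨ p)) → p)) = max(0.8, 1) = 1
(q → (r ∨ (((q ∨ not q) ∨ (p ∨ p)) → p))): 0.1 ≤ 1, so result = 1
(q → r): 0.1 ≤ 0.8, so result = 1
((q → (r ∨ (((q ∨ not q) ∨ (p ∨ p)) → p))) → (q → r)): 1 ≤ 1, so result = 1
not ((q → (r ∨ (((q ∨ not q) ∨ (p ∨ p)) → p))) → (q → r)): Gödel ¬ of 1 = 0 (operand ≠ 0)
(((r ∧ p) → (q ∧ p)) ∨ not ((q → (r ∨ (((q ∨ not q) ∨ (p ∨ p)) → p))) → (q → r))) = max(0.1, 0) = 0.1

0.10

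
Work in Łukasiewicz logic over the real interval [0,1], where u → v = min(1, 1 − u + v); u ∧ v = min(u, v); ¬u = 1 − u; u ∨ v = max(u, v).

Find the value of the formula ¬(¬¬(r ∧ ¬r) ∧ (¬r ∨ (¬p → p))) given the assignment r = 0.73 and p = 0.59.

¬r: Łukasiewicz ¬ gives 1 − 0.73 = 0.27
(r ∧ ¬r) = min(0.73, 0.27) = 0.27
¬(r ∧ ¬r): Łukasiewicz ¬ gives 1 − 0.27 = 0.73
¬¬(r ∧ ¬r): Łukasiewicz ¬ gives 1 − 0.73 = 0.27
¬r: Łukasiewicz ¬ gives 1 − 0.73 = 0.27
¬p: Łukasiewicz ¬ gives 1 − 0.59 = 0.41
(¬p → p): min(1, 1 − 0.41 + 0.59) = 1
(¬r ∨ (¬p → p)) = max(0.27, 1) = 1
(¬¬(r ∧ ¬r) ∧ (¬r ∨ (¬p → p))) = min(0.27, 1) = 0.27
¬(¬¬(r ∧ ¬r) ∧ (¬r ∨ (¬p → p))): Łukasiewicz ¬ gives 1 − 0.27 = 0.73

0.73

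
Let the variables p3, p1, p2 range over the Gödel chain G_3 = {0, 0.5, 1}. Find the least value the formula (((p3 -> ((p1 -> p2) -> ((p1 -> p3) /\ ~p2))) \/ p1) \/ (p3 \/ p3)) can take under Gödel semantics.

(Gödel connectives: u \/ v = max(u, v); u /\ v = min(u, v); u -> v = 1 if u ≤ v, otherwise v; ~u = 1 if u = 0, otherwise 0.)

The minimum is attained at p3 = 0.5, p1 = 0, p2 = 0.5:
  (p1 -> p2): 0 ≤ 0.5, so result = 1
  (p1 -> p3): 0 ≤ 0.5, so result = 1
  ~p2: Gödel ¬ of 0.5 = 0 (operand ≠ 0)
  ((p1 -> p3) /\ ~p2) = min(1, 0) = 0
  ((p1 -> p2) -> ((p1 -> p3) /\ ~p2)): 1 > 0, so result = 0
  (p3 -> ((p1 -> p2) -> ((p1 -> p3) /\ ~p2))): 0.5 > 0, so result = 0
  ((p3 -> ((p1 -> p2) -> ((p1 -> p3) /\ ~p2))) \/ p1) = max(0, 0) = 0
  (p3 \/ p3) = max(0.5, 0.5) = 0.5
  (((p3 -> ((p1 -> p2) -> ((p1 -> p3) /\ ~p2))) \/ p1) \/ (p3 \/ p3)) = max(0, 0.5) = 0.5
Checking all 27 assignments confirms none give a value below 0.50.

0.50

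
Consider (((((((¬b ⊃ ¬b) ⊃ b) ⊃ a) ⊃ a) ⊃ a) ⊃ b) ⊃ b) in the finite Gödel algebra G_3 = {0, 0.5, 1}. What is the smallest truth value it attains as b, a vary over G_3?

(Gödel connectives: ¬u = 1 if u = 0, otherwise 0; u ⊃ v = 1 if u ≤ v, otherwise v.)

0.50

The minimum is attained at b = 0.5, a = 0:
  ¬b: Gödel ¬ of 0.5 = 0 (operand ≠ 0)
  ¬b: Gödel ¬ of 0.5 = 0 (operand ≠ 0)
  (¬b ⊃ ¬b): 0 ≤ 0, so result = 1
  ((¬b ⊃ ¬b) ⊃ b): 1 > 0.5, so result = 0.5
  (((¬b ⊃ ¬b) ⊃ b) ⊃ a): 0.5 > 0, so result = 0
  ((((¬b ⊃ ¬b) ⊃ b) ⊃ a) ⊃ a): 0 ≤ 0, so result = 1
  (((((¬b ⊃ ¬b) ⊃ b) ⊃ a) ⊃ a) ⊃ a): 1 > 0, so result = 0
  ((((((¬b ⊃ ¬b) ⊃ b) ⊃ a) ⊃ a) ⊃ a) ⊃ b): 0 ≤ 0.5, so result = 1
  (((((((¬b ⊃ ¬b) ⊃ b) ⊃ a) ⊃ a) ⊃ a) ⊃ b) ⊃ b): 1 > 0.5, so result = 0.5
Checking all 9 assignments confirms none give a value below 0.50.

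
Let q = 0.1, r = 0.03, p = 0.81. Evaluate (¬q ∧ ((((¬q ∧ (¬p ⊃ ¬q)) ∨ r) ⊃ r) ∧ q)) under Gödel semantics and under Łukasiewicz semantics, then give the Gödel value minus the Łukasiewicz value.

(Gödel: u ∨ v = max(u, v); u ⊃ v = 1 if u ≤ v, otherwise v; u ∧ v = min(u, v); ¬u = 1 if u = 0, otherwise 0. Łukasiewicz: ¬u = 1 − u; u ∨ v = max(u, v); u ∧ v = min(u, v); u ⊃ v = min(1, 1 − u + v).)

Gödel evaluation:
  ¬q: Gödel ¬ of 0.1 = 0 (operand ≠ 0)
  ¬q: Gödel ¬ of 0.1 = 0 (operand ≠ 0)
  ¬p: Gödel ¬ of 0.81 = 0 (operand ≠ 0)
  ¬q: Gödel ¬ of 0.1 = 0 (operand ≠ 0)
  (¬p ⊃ ¬q): 0 ≤ 0, so result = 1
  (¬q ∧ (¬p ⊃ ¬q)) = min(0, 1) = 0
  ((¬q ∧ (¬p ⊃ ¬q)) ∨ r) = max(0, 0.03) = 0.03
  (((¬q ∧ (¬p ⊃ ¬q)) ∨ r) ⊃ r): 0.03 ≤ 0.03, so result = 1
  ((((¬q ∧ (¬p ⊃ ¬q)) ∨ r) ⊃ r) ∧ q) = min(1, 0.1) = 0.1
  (¬q ∧ ((((¬q ∧ (¬p ⊃ ¬q)) ∨ r) ⊃ r) ∧ q)) = min(0, 0.1) = 0
  Gödel value = 0
Łukasiewicz evaluation:
  ¬q: Łukasiewicz ¬ gives 1 − 0.1 = 0.9
  ¬q: Łukasiewicz ¬ gives 1 − 0.1 = 0.9
  ¬p: Łukasiewicz ¬ gives 1 − 0.81 = 0.19
  ¬q: Łukasiewicz ¬ gives 1 − 0.1 = 0.9
  (¬p ⊃ ¬q): min(1, 1 − 0.19 + 0.9) = 1
  (¬q ∧ (¬p ⊃ ¬q)) = min(0.9, 1) = 0.9
  ((¬q ∧ (¬p ⊃ ¬q)) ∨ r) = max(0.9, 0.03) = 0.9
  (((¬q ∧ (¬p ⊃ ¬q)) ∨ r) ⊃ r): min(1, 1 − 0.9 + 0.03) = 0.13
  ((((¬q ∧ (¬p ⊃ ¬q)) ∨ r) ⊃ r) ∧ q) = min(0.13, 0.1) = 0.1
  (¬q ∧ ((((¬q ∧ (¬p ⊃ ¬q)) ∨ r) ⊃ r) ∧ q)) = min(0.9, 0.1) = 0.1
  Łukasiewicz value = 0.1
Difference: 0 − 0.1 = -0.10

-0.10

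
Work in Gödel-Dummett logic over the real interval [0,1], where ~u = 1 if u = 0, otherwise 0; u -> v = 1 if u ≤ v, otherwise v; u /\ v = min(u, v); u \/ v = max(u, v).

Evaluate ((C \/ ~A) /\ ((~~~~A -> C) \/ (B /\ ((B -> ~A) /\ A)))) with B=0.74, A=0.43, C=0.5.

~A: Gödel ¬ of 0.43 = 0 (operand ≠ 0)
(C \/ ~A) = max(0.5, 0) = 0.5
~A: Gödel ¬ of 0.43 = 0 (operand ≠ 0)
~~A: Gödel ¬ of 0 = 1 (operand is 0)
~~~A: Gödel ¬ of 1 = 0 (operand ≠ 0)
~~~~A: Gödel ¬ of 0 = 1 (operand is 0)
(~~~~A -> C): 1 > 0.5, so result = 0.5
~A: Gödel ¬ of 0.43 = 0 (operand ≠ 0)
(B -> ~A): 0.74 > 0, so result = 0
((B -> ~A) /\ A) = min(0, 0.43) = 0
(B /\ ((B -> ~A) /\ A)) = min(0.74, 0) = 0
((~~~~A -> C) \/ (B /\ ((B -> ~A) /\ A))) = max(0.5, 0) = 0.5
((C \/ ~A) /\ ((~~~~A -> C) \/ (B /\ ((B -> ~A) /\ A)))) = min(0.5, 0.5) = 0.5

0.50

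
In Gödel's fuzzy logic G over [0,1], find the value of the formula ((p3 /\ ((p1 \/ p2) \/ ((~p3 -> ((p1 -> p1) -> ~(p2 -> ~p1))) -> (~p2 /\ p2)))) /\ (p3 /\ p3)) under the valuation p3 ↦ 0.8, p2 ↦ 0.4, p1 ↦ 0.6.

(p1 \/ p2) = max(0.6, 0.4) = 0.6
~p3: Gödel ¬ of 0.8 = 0 (operand ≠ 0)
(p1 -> p1): 0.6 ≤ 0.6, so result = 1
~p1: Gödel ¬ of 0.6 = 0 (operand ≠ 0)
(p2 -> ~p1): 0.4 > 0, so result = 0
~(p2 -> ~p1): Gödel ¬ of 0 = 1 (operand is 0)
((p1 -> p1) -> ~(p2 -> ~p1)): 1 ≤ 1, so result = 1
(~p3 -> ((p1 -> p1) -> ~(p2 -> ~p1))): 0 ≤ 1, so result = 1
~p2: Gödel ¬ of 0.4 = 0 (operand ≠ 0)
(~p2 /\ p2) = min(0, 0.4) = 0
((~p3 -> ((p1 -> p1) -> ~(p2 -> ~p1))) -> (~p2 /\ p2)): 1 > 0, so result = 0
((p1 \/ p2) \/ ((~p3 -> ((p1 -> p1) -> ~(p2 -> ~p1))) -> (~p2 /\ p2))) = max(0.6, 0) = 0.6
(p3 /\ ((p1 \/ p2) \/ ((~p3 -> ((p1 -> p1) -> ~(p2 -> ~p1))) -> (~p2 /\ p2)))) = min(0.8, 0.6) = 0.6
(p3 /\ p3) = min(0.8, 0.8) = 0.8
((p3 /\ ((p1 \/ p2) \/ ((~p3 -> ((p1 -> p1) -> ~(p2 -> ~p1))) -> (~p2 /\ p2)))) /\ (p3 /\ p3)) = min(0.6, 0.8) = 0.6

0.60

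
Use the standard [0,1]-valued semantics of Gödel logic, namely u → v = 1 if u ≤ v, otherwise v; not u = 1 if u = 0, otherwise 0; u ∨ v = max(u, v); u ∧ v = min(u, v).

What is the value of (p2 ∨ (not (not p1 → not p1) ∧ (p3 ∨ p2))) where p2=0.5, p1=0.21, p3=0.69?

not p1: Gödel ¬ of 0.21 = 0 (operand ≠ 0)
not p1: Gödel ¬ of 0.21 = 0 (operand ≠ 0)
(not p1 → not p1): 0 ≤ 0, so result = 1
not (not p1 → not p1): Gödel ¬ of 1 = 0 (operand ≠ 0)
(p3 ∨ p2) = max(0.69, 0.5) = 0.69
(not (not p1 → not p1) ∧ (p3 ∨ p2)) = min(0, 0.69) = 0
(p2 ∨ (not (not p1 → not p1) ∧ (p3 ∨ p2))) = max(0.5, 0) = 0.5

0.50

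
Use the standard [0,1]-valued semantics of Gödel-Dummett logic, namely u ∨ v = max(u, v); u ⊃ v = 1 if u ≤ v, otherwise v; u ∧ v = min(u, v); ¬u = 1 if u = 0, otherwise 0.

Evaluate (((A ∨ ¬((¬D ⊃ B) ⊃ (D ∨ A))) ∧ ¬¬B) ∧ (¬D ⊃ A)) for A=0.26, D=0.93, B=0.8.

¬D: Gödel ¬ of 0.93 = 0 (operand ≠ 0)
(¬D ⊃ B): 0 ≤ 0.8, so result = 1
(D ∨ A) = max(0.93, 0.26) = 0.93
((¬D ⊃ B) ⊃ (D ∨ A)): 1 > 0.93, so result = 0.93
¬((¬D ⊃ B) ⊃ (D ∨ A)): Gödel ¬ of 0.93 = 0 (operand ≠ 0)
(A ∨ ¬((¬D ⊃ B) ⊃ (D ∨ A))) = max(0.26, 0) = 0.26
¬B: Gödel ¬ of 0.8 = 0 (operand ≠ 0)
¬¬B: Gödel ¬ of 0 = 1 (operand is 0)
((A ∨ ¬((¬D ⊃ B) ⊃ (D ∨ A))) ∧ ¬¬B) = min(0.26, 1) = 0.26
¬D: Gödel ¬ of 0.93 = 0 (operand ≠ 0)
(¬D ⊃ A): 0 ≤ 0.26, so result = 1
(((A ∨ ¬((¬D ⊃ B) ⊃ (D ∨ A))) ∧ ¬¬B) ∧ (¬D ⊃ A)) = min(0.26, 1) = 0.26

0.26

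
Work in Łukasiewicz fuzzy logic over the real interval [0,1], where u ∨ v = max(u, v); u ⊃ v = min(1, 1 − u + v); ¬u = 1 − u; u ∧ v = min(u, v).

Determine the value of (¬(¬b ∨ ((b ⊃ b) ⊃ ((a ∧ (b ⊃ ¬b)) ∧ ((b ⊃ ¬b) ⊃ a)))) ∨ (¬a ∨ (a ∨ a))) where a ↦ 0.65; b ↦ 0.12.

0.65

¬b: Łukasiewicz ¬ gives 1 − 0.12 = 0.88
(b ⊃ b): min(1, 1 − 0.12 + 0.12) = 1
¬b: Łukasiewicz ¬ gives 1 − 0.12 = 0.88
(b ⊃ ¬b): min(1, 1 − 0.12 + 0.88) = 1
(a ∧ (b ⊃ ¬b)) = min(0.65, 1) = 0.65
¬b: Łukasiewicz ¬ gives 1 − 0.12 = 0.88
(b ⊃ ¬b): min(1, 1 − 0.12 + 0.88) = 1
((b ⊃ ¬b) ⊃ a): min(1, 1 − 1 + 0.65) = 0.65
((a ∧ (b ⊃ ¬b)) ∧ ((b ⊃ ¬b) ⊃ a)) = min(0.65, 0.65) = 0.65
((b ⊃ b) ⊃ ((a ∧ (b ⊃ ¬b)) ∧ ((b ⊃ ¬b) ⊃ a))): min(1, 1 − 1 + 0.65) = 0.65
(¬b ∨ ((b ⊃ b) ⊃ ((a ∧ (b ⊃ ¬b)) ∧ ((b ⊃ ¬b) ⊃ a)))) = max(0.88, 0.65) = 0.88
¬(¬b ∨ ((b ⊃ b) ⊃ ((a ∧ (b ⊃ ¬b)) ∧ ((b ⊃ ¬b) ⊃ a)))): Łukasiewicz ¬ gives 1 − 0.88 = 0.12
¬a: Łukasiewicz ¬ gives 1 − 0.65 = 0.35
(a ∨ a) = max(0.65, 0.65) = 0.65
(¬a ∨ (a ∨ a)) = max(0.35, 0.65) = 0.65
(¬(¬b ∨ ((b ⊃ b) ⊃ ((a ∧ (b ⊃ ¬b)) ∧ ((b ⊃ ¬b) ⊃ a)))) ∨ (¬a ∨ (a ∨ a))) = max(0.12, 0.65) = 0.65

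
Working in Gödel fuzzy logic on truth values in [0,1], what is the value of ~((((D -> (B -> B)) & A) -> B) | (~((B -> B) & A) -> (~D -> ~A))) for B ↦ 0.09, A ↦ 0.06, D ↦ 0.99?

(B -> B): 0.09 ≤ 0.09, so result = 1
(D -> (B -> B)): 0.99 ≤ 1, so result = 1
((D -> (B -> B)) & A) = min(1, 0.06) = 0.06
(((D -> (B -> B)) & A) -> B): 0.06 ≤ 0.09, so result = 1
(B -> B): 0.09 ≤ 0.09, so result = 1
((B -> B) & A) = min(1, 0.06) = 0.06
~((B -> B) & A): Gödel ¬ of 0.06 = 0 (operand ≠ 0)
~D: Gödel ¬ of 0.99 = 0 (operand ≠ 0)
~A: Gödel ¬ of 0.06 = 0 (operand ≠ 0)
(~D -> ~A): 0 ≤ 0, so result = 1
(~((B -> B) & A) -> (~D -> ~A)): 0 ≤ 1, so result = 1
((((D -> (B -> B)) & A) -> B) | (~((B -> B) & A) -> (~D -> ~A))) = max(1, 1) = 1
~((((D -> (B -> B)) & A) -> B) | (~((B -> B) & A) -> (~D -> ~A))): Gödel ¬ of 1 = 0 (operand ≠ 0)

0.00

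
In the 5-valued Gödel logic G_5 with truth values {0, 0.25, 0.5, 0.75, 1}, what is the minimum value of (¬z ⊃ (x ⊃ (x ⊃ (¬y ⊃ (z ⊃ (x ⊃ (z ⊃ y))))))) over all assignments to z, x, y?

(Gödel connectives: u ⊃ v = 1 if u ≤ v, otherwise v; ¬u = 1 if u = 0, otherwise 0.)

1.00

Every assignment gives 1. For instance at z = 0, x = 0, y = 0:
  ¬z: Gödel ¬ of 0 = 1 (operand is 0)
  ¬y: Gödel ¬ of 0 = 1 (operand is 0)
  (z ⊃ y): 0 ≤ 0, so result = 1
  (x ⊃ (z ⊃ y)): 0 ≤ 1, so result = 1
  (z ⊃ (x ⊃ (z ⊃ y))): 0 ≤ 1, so result = 1
  (¬y ⊃ (z ⊃ (x ⊃ (z ⊃ y)))): 1 ≤ 1, so result = 1
  (x ⊃ (¬y ⊃ (z ⊃ (x ⊃ (z ⊃ y))))): 0 ≤ 1, so result = 1
  (x ⊃ (x ⊃ (¬y ⊃ (z ⊃ (x ⊃ (z ⊃ y)))))): 0 ≤ 1, so result = 1
  (¬z ⊃ (x ⊃ (x ⊃ (¬y ⊃ (z ⊃ (x ⊃ (z ⊃ y))))))): 1 ≤ 1, so result = 1
All 125 assignments give value 1 — the formula is a G_5-tautology.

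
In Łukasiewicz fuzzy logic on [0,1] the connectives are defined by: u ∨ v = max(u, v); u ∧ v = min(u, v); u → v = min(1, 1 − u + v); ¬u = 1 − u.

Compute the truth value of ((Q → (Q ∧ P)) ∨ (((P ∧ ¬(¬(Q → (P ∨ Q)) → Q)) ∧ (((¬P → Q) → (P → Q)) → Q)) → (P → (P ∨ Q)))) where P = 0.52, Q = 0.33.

1.00

(Q ∧ P) = min(0.33, 0.52) = 0.33
(Q → (Q ∧ P)): min(1, 1 − 0.33 + 0.33) = 1
(P ∨ Q) = max(0.52, 0.33) = 0.52
(Q → (P ∨ Q)): min(1, 1 − 0.33 + 0.52) = 1
¬(Q → (P ∨ Q)): Łukasiewicz ¬ gives 1 − 1 = 0
(¬(Q → (P ∨ Q)) → Q): min(1, 1 − 0 + 0.33) = 1
¬(¬(Q → (P ∨ Q)) → Q): Łukasiewicz ¬ gives 1 − 1 = 0
(P ∧ ¬(¬(Q → (P ∨ Q)) → Q)) = min(0.52, 0) = 0
¬P: Łukasiewicz ¬ gives 1 − 0.52 = 0.48
(¬P → Q): min(1, 1 − 0.48 + 0.33) = 0.85
(P → Q): min(1, 1 − 0.52 + 0.33) = 0.81
((¬P → Q) → (P → Q)): min(1, 1 − 0.85 + 0.81) = 0.96
(((¬P → Q) → (P → Q)) → Q): min(1, 1 − 0.96 + 0.33) = 0.37
((P ∧ ¬(¬(Q → (P ∨ Q)) → Q)) ∧ (((¬P → Q) → (P → Q)) → Q)) = min(0, 0.37) = 0
(P ∨ Q) = max(0.52, 0.33) = 0.52
(P → (P ∨ Q)): min(1, 1 − 0.52 + 0.52) = 1
(((P ∧ ¬(¬(Q → (P ∨ Q)) → Q)) ∧ (((¬P → Q) → (P → Q)) → Q)) → (P → (P ∨ Q))): min(1, 1 − 0 + 1) = 1
((Q → (Q ∧ P)) ∨ (((P ∧ ¬(¬(Q → (P ∨ Q)) → Q)) ∧ (((¬P → Q) → (P → Q)) → Q)) → (P → (P ∨ Q)))) = max(1, 1) = 1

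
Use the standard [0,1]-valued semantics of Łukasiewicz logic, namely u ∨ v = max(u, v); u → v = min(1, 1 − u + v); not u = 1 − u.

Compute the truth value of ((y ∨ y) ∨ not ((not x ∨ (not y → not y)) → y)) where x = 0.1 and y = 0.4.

(y ∨ y) = max(0.4, 0.4) = 0.4
not x: Łukasiewicz ¬ gives 1 − 0.1 = 0.9
not y: Łukasiewicz ¬ gives 1 − 0.4 = 0.6
not y: Łukasiewicz ¬ gives 1 − 0.4 = 0.6
(not y → not y): min(1, 1 − 0.6 + 0.6) = 1
(not x ∨ (not y → not y)) = max(0.9, 1) = 1
((not x ∨ (not y → not y)) → y): min(1, 1 − 1 + 0.4) = 0.4
not ((not x ∨ (not y → not y)) → y): Łukasiewicz ¬ gives 1 − 0.4 = 0.6
((y ∨ y) ∨ not ((not x ∨ (not y → not y)) → y)) = max(0.4, 0.6) = 0.6

0.60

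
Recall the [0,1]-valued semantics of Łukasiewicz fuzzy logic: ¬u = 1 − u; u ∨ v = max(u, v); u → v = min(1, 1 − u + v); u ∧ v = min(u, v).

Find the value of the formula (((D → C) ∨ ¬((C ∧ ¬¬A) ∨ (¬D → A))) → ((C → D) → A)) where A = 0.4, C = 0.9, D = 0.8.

(D → C): min(1, 1 − 0.8 + 0.9) = 1
¬A: Łukasiewicz ¬ gives 1 − 0.4 = 0.6
¬¬A: Łukasiewicz ¬ gives 1 − 0.6 = 0.4
(C ∧ ¬¬A) = min(0.9, 0.4) = 0.4
¬D: Łukasiewicz ¬ gives 1 − 0.8 = 0.2
(¬D → A): min(1, 1 − 0.2 + 0.4) = 1
((C ∧ ¬¬A) ∨ (¬D → A)) = max(0.4, 1) = 1
¬((C ∧ ¬¬A) ∨ (¬D → A)): Łukasiewicz ¬ gives 1 − 1 = 0
((D → C) ∨ ¬((C ∧ ¬¬A) ∨ (¬D → A))) = max(1, 0) = 1
(C → D): min(1, 1 − 0.9 + 0.8) = 0.9
((C → D) → A): min(1, 1 − 0.9 + 0.4) = 0.5
(((D → C) ∨ ¬((C ∧ ¬¬A) ∨ (¬D → A))) → ((C → D) → A)): min(1, 1 − 1 + 0.5) = 0.5

0.50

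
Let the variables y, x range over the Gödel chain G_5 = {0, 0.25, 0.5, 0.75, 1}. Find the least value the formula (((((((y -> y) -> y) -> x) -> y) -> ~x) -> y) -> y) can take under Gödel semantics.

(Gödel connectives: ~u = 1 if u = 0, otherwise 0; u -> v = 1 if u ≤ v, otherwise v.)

The minimum is attained at y = 0.25, x = 0.25:
  (y -> y): 0.25 ≤ 0.25, so result = 1
  ((y -> y) -> y): 1 > 0.25, so result = 0.25
  (((y -> y) -> y) -> x): 0.25 ≤ 0.25, so result = 1
  ((((y -> y) -> y) -> x) -> y): 1 > 0.25, so result = 0.25
  ~x: Gödel ¬ of 0.25 = 0 (operand ≠ 0)
  (((((y -> y) -> y) -> x) -> y) -> ~x): 0.25 > 0, so result = 0
  ((((((y -> y) -> y) -> x) -> y) -> ~x) -> y): 0 ≤ 0.25, so result = 1
  (((((((y -> y) -> y) -> x) -> y) -> ~x) -> y) -> y): 1 > 0.25, so result = 0.25
Checking all 25 assignments confirms none give a value below 0.25.

0.25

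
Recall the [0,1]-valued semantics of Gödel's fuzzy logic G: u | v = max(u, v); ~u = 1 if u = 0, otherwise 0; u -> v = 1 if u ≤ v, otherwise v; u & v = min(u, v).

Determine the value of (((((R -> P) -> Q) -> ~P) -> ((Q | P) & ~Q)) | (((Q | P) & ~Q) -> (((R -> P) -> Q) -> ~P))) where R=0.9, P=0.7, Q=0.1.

(R -> P): 0.9 > 0.7, so result = 0.7
((R -> P) -> Q): 0.7 > 0.1, so result = 0.1
~P: Gödel ¬ of 0.7 = 0 (operand ≠ 0)
(((R -> P) -> Q) -> ~P): 0.1 > 0, so result = 0
(Q | P) = max(0.1, 0.7) = 0.7
~Q: Gödel ¬ of 0.1 = 0 (operand ≠ 0)
((Q | P) & ~Q) = min(0.7, 0) = 0
((((R -> P) -> Q) -> ~P) -> ((Q | P) & ~Q)): 0 ≤ 0, so result = 1
(Q | P) = max(0.1, 0.7) = 0.7
~Q: Gödel ¬ of 0.1 = 0 (operand ≠ 0)
((Q | P) & ~Q) = min(0.7, 0) = 0
(R -> P): 0.9 > 0.7, so result = 0.7
((R -> P) -> Q): 0.7 > 0.1, so result = 0.1
~P: Gödel ¬ of 0.7 = 0 (operand ≠ 0)
(((R -> P) -> Q) -> ~P): 0.1 > 0, so result = 0
(((Q | P) & ~Q) -> (((R -> P) -> Q) -> ~P)): 0 ≤ 0, so result = 1
(((((R -> P) -> Q) -> ~P) -> ((Q | P) & ~Q)) | (((Q | P) & ~Q) -> (((R -> P) -> Q) -> ~P))) = max(1, 1) = 1

1.00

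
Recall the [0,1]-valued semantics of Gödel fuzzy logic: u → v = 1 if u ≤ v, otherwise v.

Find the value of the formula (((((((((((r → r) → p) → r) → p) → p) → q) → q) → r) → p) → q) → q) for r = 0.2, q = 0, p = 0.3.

(r → r): 0.2 ≤ 0.2, so result = 1
((r → r) → p): 1 > 0.3, so result = 0.3
(((r → r) → p) → r): 0.3 > 0.2, so result = 0.2
((((r → r) → p) → r) → p): 0.2 ≤ 0.3, so result = 1
(((((r → r) → p) → r) → p) → p): 1 > 0.3, so result = 0.3
((((((r → r) → p) → r) → p) → p) → q): 0.3 > 0, so result = 0
(((((((r → r) → p) → r) → p) → p) → q) → q): 0 ≤ 0, so result = 1
((((((((r → r) → p) → r) → p) → p) → q) → q) → r): 1 > 0.2, so result = 0.2
(((((((((r → r) → p) → r) → p) → p) → q) → q) → r) → p): 0.2 ≤ 0.3, so result = 1
((((((((((r → r) → p) → r) → p) → p) → q) → q) → r) → p) → q): 1 > 0, so result = 0
(((((((((((r → r) → p) → r) → p) → p) → q) → q) → r) → p) → q) → q): 0 ≤ 0, so result = 1

1.00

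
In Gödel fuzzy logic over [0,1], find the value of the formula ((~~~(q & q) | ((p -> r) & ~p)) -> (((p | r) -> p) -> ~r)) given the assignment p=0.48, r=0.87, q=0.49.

1.00

(q & q) = min(0.49, 0.49) = 0.49
~(q & q): Gödel ¬ of 0.49 = 0 (operand ≠ 0)
~~(q & q): Gödel ¬ of 0 = 1 (operand is 0)
~~~(q & q): Gödel ¬ of 1 = 0 (operand ≠ 0)
(p -> r): 0.48 ≤ 0.87, so result = 1
~p: Gödel ¬ of 0.48 = 0 (operand ≠ 0)
((p -> r) & ~p) = min(1, 0) = 0
(~~~(q & q) | ((p -> r) & ~p)) = max(0, 0) = 0
(p | r) = max(0.48, 0.87) = 0.87
((p | r) -> p): 0.87 > 0.48, so result = 0.48
~r: Gödel ¬ of 0.87 = 0 (operand ≠ 0)
(((p | r) -> p) -> ~r): 0.48 > 0, so result = 0
((~~~(q & q) | ((p -> r) & ~p)) -> (((p | r) -> p) -> ~r)): 0 ≤ 0, so result = 1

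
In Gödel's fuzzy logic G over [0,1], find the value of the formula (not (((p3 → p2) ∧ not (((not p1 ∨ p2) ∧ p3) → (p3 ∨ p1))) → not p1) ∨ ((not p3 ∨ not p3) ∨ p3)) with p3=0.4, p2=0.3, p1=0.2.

(p3 → p2): 0.4 > 0.3, so result = 0.3
not p1: Gödel ¬ of 0.2 = 0 (operand ≠ 0)
(not p1 ∨ p2) = max(0, 0.3) = 0.3
((not p1 ∨ p2) ∧ p3) = min(0.3, 0.4) = 0.3
(p3 ∨ p1) = max(0.4, 0.2) = 0.4
(((not p1 ∨ p2) ∧ p3) → (p3 ∨ p1)): 0.3 ≤ 0.4, so result = 1
not (((not p1 ∨ p2) ∧ p3) → (p3 ∨ p1)): Gödel ¬ of 1 = 0 (operand ≠ 0)
((p3 → p2) ∧ not (((not p1 ∨ p2) ∧ p3) → (p3 ∨ p1))) = min(0.3, 0) = 0
not p1: Gödel ¬ of 0.2 = 0 (operand ≠ 0)
(((p3 → p2) ∧ not (((not p1 ∨ p2) ∧ p3) → (p3 ∨ p1))) → not p1): 0 ≤ 0, so result = 1
not (((p3 → p2) ∧ not (((not p1 ∨ p2) ∧ p3) → (p3 ∨ p1))) → not p1): Gödel ¬ of 1 = 0 (operand ≠ 0)
not p3: Gödel ¬ of 0.4 = 0 (operand ≠ 0)
not p3: Gödel ¬ of 0.4 = 0 (operand ≠ 0)
(not p3 ∨ not p3) = max(0, 0) = 0
((not p3 ∨ not p3) ∨ p3) = max(0, 0.4) = 0.4
(not (((p3 → p2) ∧ not (((not p1 ∨ p2) ∧ p3) → (p3 ∨ p1))) → not p1) ∨ ((not p3 ∨ not p3) ∨ p3)) = max(0, 0.4) = 0.4

0.40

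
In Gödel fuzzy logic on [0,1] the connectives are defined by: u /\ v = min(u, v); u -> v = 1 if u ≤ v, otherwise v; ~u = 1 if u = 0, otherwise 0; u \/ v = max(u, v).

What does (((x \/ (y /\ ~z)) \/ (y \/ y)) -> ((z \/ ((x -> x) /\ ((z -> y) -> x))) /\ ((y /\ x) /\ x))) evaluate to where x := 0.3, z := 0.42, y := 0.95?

~z: Gödel ¬ of 0.42 = 0 (operand ≠ 0)
(y /\ ~z) = min(0.95, 0) = 0
(x \/ (y /\ ~z)) = max(0.3, 0) = 0.3
(y \/ y) = max(0.95, 0.95) = 0.95
((x \/ (y /\ ~z)) \/ (y \/ y)) = max(0.3, 0.95) = 0.95
(x -> x): 0.3 ≤ 0.3, so result = 1
(z -> y): 0.42 ≤ 0.95, so result = 1
((z -> y) -> x): 1 > 0.3, so result = 0.3
((x -> x) /\ ((z -> y) -> x)) = min(1, 0.3) = 0.3
(z \/ ((x -> x) /\ ((z -> y) -> x))) = max(0.42, 0.3) = 0.42
(y /\ x) = min(0.95, 0.3) = 0.3
((y /\ x) /\ x) = min(0.3, 0.3) = 0.3
((z \/ ((x -> x) /\ ((z -> y) -> x))) /\ ((y /\ x) /\ x)) = min(0.42, 0.3) = 0.3
(((x \/ (y /\ ~z)) \/ (y \/ y)) -> ((z \/ ((x -> x) /\ ((z -> y) -> x))) /\ ((y /\ x) /\ x))): 0.95 > 0.3, so result = 0.3

0.30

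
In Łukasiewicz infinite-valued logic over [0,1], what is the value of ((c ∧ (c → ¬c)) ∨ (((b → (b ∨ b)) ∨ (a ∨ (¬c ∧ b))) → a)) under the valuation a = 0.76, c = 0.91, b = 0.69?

0.76

¬c: Łukasiewicz ¬ gives 1 − 0.91 = 0.09
(c → ¬c): min(1, 1 − 0.91 + 0.09) = 0.18
(c ∧ (c → ¬c)) = min(0.91, 0.18) = 0.18
(b ∨ b) = max(0.69, 0.69) = 0.69
(b → (b ∨ b)): min(1, 1 − 0.69 + 0.69) = 1
¬c: Łukasiewicz ¬ gives 1 − 0.91 = 0.09
(¬c ∧ b) = min(0.09, 0.69) = 0.09
(a ∨ (¬c ∧ b)) = max(0.76, 0.09) = 0.76
((b → (b ∨ b)) ∨ (a ∨ (¬c ∧ b))) = max(1, 0.76) = 1
(((b → (b ∨ b)) ∨ (a ∨ (¬c ∧ b))) → a): min(1, 1 − 1 + 0.76) = 0.76
((c ∧ (c → ¬c)) ∨ (((b → (b ∨ b)) ∨ (a ∨ (¬c ∧ b))) → a)) = max(0.18, 0.76) = 0.76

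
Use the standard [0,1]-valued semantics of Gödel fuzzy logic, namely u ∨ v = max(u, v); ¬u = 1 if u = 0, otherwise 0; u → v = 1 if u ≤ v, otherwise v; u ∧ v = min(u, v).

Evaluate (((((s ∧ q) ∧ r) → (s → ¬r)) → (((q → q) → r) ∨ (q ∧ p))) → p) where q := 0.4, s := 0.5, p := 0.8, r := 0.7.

(s ∧ q) = min(0.5, 0.4) = 0.4
((s ∧ q) ∧ r) = min(0.4, 0.7) = 0.4
¬r: Gödel ¬ of 0.7 = 0 (operand ≠ 0)
(s → ¬r): 0.5 > 0, so result = 0
(((s ∧ q) ∧ r) → (s → ¬r)): 0.4 > 0, so result = 0
(q → q): 0.4 ≤ 0.4, so result = 1
((q → q) → r): 1 > 0.7, so result = 0.7
(q ∧ p) = min(0.4, 0.8) = 0.4
(((q → q) → r) ∨ (q ∧ p)) = max(0.7, 0.4) = 0.7
((((s ∧ q) ∧ r) → (s → ¬r)) → (((q → q) → r) ∨ (q ∧ p))): 0 ≤ 0.7, so result = 1
(((((s ∧ q) ∧ r) → (s → ¬r)) → (((q → q) → r) ∨ (q ∧ p))) → p): 1 > 0.8, so result = 0.8

0.80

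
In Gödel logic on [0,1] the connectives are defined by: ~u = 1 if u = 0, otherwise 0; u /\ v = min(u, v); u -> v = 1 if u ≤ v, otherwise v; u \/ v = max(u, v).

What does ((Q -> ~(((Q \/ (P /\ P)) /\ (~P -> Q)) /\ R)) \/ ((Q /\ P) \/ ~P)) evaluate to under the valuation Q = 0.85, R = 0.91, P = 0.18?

(P /\ P) = min(0.18, 0.18) = 0.18
(Q \/ (P /\ P)) = max(0.85, 0.18) = 0.85
~P: Gödel ¬ of 0.18 = 0 (operand ≠ 0)
(~P -> Q): 0 ≤ 0.85, so result = 1
((Q \/ (P /\ P)) /\ (~P -> Q)) = min(0.85, 1) = 0.85
(((Q \/ (P /\ P)) /\ (~P -> Q)) /\ R) = min(0.85, 0.91) = 0.85
~(((Q \/ (P /\ P)) /\ (~P -> Q)) /\ R): Gödel ¬ of 0.85 = 0 (operand ≠ 0)
(Q -> ~(((Q \/ (P /\ P)) /\ (~P -> Q)) /\ R)): 0.85 > 0, so result = 0
(Q /\ P) = min(0.85, 0.18) = 0.18
~P: Gödel ¬ of 0.18 = 0 (operand ≠ 0)
((Q /\ P) \/ ~P) = max(0.18, 0) = 0.18
((Q -> ~(((Q \/ (P /\ P)) /\ (~P -> Q)) /\ R)) \/ ((Q /\ P) \/ ~P)) = max(0, 0.18) = 0.18

0.18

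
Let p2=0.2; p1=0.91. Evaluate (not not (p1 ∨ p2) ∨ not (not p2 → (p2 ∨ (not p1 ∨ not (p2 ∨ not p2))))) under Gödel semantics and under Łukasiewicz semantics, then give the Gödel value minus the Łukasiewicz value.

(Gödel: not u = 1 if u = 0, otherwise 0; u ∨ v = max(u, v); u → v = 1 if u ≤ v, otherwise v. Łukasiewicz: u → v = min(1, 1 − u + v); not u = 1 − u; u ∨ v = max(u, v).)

0.09

Gödel evaluation:
  (p1 ∨ p2) = max(0.91, 0.2) = 0.91
  not (p1 ∨ p2): Gödel ¬ of 0.91 = 0 (operand ≠ 0)
  not not (p1 ∨ p2): Gödel ¬ of 0 = 1 (operand is 0)
  not p2: Gödel ¬ of 0.2 = 0 (operand ≠ 0)
  not p1: Gödel ¬ of 0.91 = 0 (operand ≠ 0)
  not p2: Gödel ¬ of 0.2 = 0 (operand ≠ 0)
  (p2 ∨ not p2) = max(0.2, 0) = 0.2
  not (p2 ∨ not p2): Gödel ¬ of 0.2 = 0 (operand ≠ 0)
  (not p1 ∨ not (p2 ∨ not p2)) = max(0, 0) = 0
  (p2 ∨ (not p1 ∨ not (p2 ∨ not p2))) = max(0.2, 0) = 0.2
  (not p2 → (p2 ∨ (not p1 ∨ not (p2 ∨ not p2)))): 0 ≤ 0.2, so result = 1
  not (not p2 → (p2 ∨ (not p1 ∨ not (p2 ∨ not p2)))): Gödel ¬ of 1 = 0 (operand ≠ 0)
  (not not (p1 ∨ p2) ∨ not (not p2 → (p2 ∨ (not p1 ∨ not (p2 ∨ not p2))))) = max(1, 0) = 1
  Gödel value = 1
Łukasiewicz evaluation:
  (p1 ∨ p2) = max(0.91, 0.2) = 0.91
  not (p1 ∨ p2): Łukasiewicz ¬ gives 1 − 0.91 = 0.09
  not not (p1 ∨ p2): Łukasiewicz ¬ gives 1 − 0.09 = 0.91
  not p2: Łukasiewicz ¬ gives 1 − 0.2 = 0.8
  not p1: Łukasiewicz ¬ gives 1 − 0.91 = 0.09
  not p2: Łukasiewicz ¬ gives 1 − 0.2 = 0.8
  (p2 ∨ not p2) = max(0.2, 0.8) = 0.8
  not (p2 ∨ not p2): Łukasiewicz ¬ gives 1 − 0.8 = 0.2
  (not p1 ∨ not (p2 ∨ not p2)) = max(0.09, 0.2) = 0.2
  (p2 ∨ (not p1 ∨ not (p2 ∨ not p2))) = max(0.2, 0.2) = 0.2
  (not p2 → (p2 ∨ (not p1 ∨ not (p2 ∨ not p2)))): min(1, 1 − 0.8 + 0.2) = 0.4
  not (not p2 → (p2 ∨ (not p1 ∨ not (p2 ∨ not p2)))): Łukasiewicz ¬ gives 1 − 0.4 = 0.6
  (not not (p1 ∨ p2) ∨ not (not p2 → (p2 ∨ (not p1 ∨ not (p2 ∨ not p2))))) = max(0.91, 0.6) = 0.91
  Łukasiewicz value = 0.91
Difference: 1 − 0.91 = 0.09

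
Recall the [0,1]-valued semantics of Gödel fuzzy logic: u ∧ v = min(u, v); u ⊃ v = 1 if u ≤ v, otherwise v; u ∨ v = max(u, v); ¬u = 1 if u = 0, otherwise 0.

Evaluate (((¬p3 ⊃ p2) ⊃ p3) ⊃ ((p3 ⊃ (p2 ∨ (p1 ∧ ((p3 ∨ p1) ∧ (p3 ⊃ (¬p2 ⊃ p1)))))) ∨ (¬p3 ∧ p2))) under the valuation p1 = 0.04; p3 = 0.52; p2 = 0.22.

¬p3: Gödel ¬ of 0.52 = 0 (operand ≠ 0)
(¬p3 ⊃ p2): 0 ≤ 0.22, so result = 1
((¬p3 ⊃ p2) ⊃ p3): 1 > 0.52, so result = 0.52
(p3 ∨ p1) = max(0.52, 0.04) = 0.52
¬p2: Gödel ¬ of 0.22 = 0 (operand ≠ 0)
(¬p2 ⊃ p1): 0 ≤ 0.04, so result = 1
(p3 ⊃ (¬p2 ⊃ p1)): 0.52 ≤ 1, so result = 1
((p3 ∨ p1) ∧ (p3 ⊃ (¬p2 ⊃ p1))) = min(0.52, 1) = 0.52
(p1 ∧ ((p3 ∨ p1) ∧ (p3 ⊃ (¬p2 ⊃ p1)))) = min(0.04, 0.52) = 0.04
(p2 ∨ (p1 ∧ ((p3 ∨ p1) ∧ (p3 ⊃ (¬p2 ⊃ p1))))) = max(0.22, 0.04) = 0.22
(p3 ⊃ (p2 ∨ (p1 ∧ ((p3 ∨ p1) ∧ (p3 ⊃ (¬p2 ⊃ p1)))))): 0.52 > 0.22, so result = 0.22
¬p3: Gödel ¬ of 0.52 = 0 (operand ≠ 0)
(¬p3 ∧ p2) = min(0, 0.22) = 0
((p3 ⊃ (p2 ∨ (p1 ∧ ((p3 ∨ p1) ∧ (p3 ⊃ (¬p2 ⊃ p1)))))) ∨ (¬p3 ∧ p2)) = max(0.22, 0) = 0.22
(((¬p3 ⊃ p2) ⊃ p3) ⊃ ((p3 ⊃ (p2 ∨ (p1 ∧ ((p3 ∨ p1) ∧ (p3 ⊃ (¬p2 ⊃ p1)))))) ∨ (¬p3 ∧ p2))): 0.52 > 0.22, so result = 0.22

0.22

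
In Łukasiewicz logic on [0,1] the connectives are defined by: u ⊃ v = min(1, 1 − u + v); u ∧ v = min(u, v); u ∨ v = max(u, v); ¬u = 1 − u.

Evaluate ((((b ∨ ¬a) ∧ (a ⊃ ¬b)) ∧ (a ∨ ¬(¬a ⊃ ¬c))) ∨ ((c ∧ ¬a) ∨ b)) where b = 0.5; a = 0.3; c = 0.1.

¬a: Łukasiewicz ¬ gives 1 − 0.3 = 0.7
(b ∨ ¬a) = max(0.5, 0.7) = 0.7
¬b: Łukasiewicz ¬ gives 1 − 0.5 = 0.5
(a ⊃ ¬b): min(1, 1 − 0.3 + 0.5) = 1
((b ∨ ¬a) ∧ (a ⊃ ¬b)) = min(0.7, 1) = 0.7
¬a: Łukasiewicz ¬ gives 1 − 0.3 = 0.7
¬c: Łukasiewicz ¬ gives 1 − 0.1 = 0.9
(¬a ⊃ ¬c): min(1, 1 − 0.7 + 0.9) = 1
¬(¬a ⊃ ¬c): Łukasiewicz ¬ gives 1 − 1 = 0
(a ∨ ¬(¬a ⊃ ¬c)) = max(0.3, 0) = 0.3
(((b ∨ ¬a) ∧ (a ⊃ ¬b)) ∧ (a ∨ ¬(¬a ⊃ ¬c))) = min(0.7, 0.3) = 0.3
¬a: Łukasiewicz ¬ gives 1 − 0.3 = 0.7
(c ∧ ¬a) = min(0.1, 0.7) = 0.1
((c ∧ ¬a) ∨ b) = max(0.1, 0.5) = 0.5
((((b ∨ ¬a) ∧ (a ⊃ ¬b)) ∧ (a ∨ ¬(¬a ⊃ ¬c))) ∨ ((c ∧ ¬a) ∨ b)) = max(0.3, 0.5) = 0.5

0.50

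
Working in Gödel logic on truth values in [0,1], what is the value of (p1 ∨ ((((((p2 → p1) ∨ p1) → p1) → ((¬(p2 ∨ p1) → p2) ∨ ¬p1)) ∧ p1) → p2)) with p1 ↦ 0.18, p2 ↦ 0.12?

0.18

(p2 → p1): 0.12 ≤ 0.18, so result = 1
((p2 → p1) ∨ p1) = max(1, 0.18) = 1
(((p2 → p1) ∨ p1) → p1): 1 > 0.18, so result = 0.18
(p2 ∨ p1) = max(0.12, 0.18) = 0.18
¬(p2 ∨ p1): Gödel ¬ of 0.18 = 0 (operand ≠ 0)
(¬(p2 ∨ p1) → p2): 0 ≤ 0.12, so result = 1
¬p1: Gödel ¬ of 0.18 = 0 (operand ≠ 0)
((¬(p2 ∨ p1) → p2) ∨ ¬p1) = max(1, 0) = 1
((((p2 → p1) ∨ p1) → p1) → ((¬(p2 ∨ p1) → p2) ∨ ¬p1)): 0.18 ≤ 1, so result = 1
(((((p2 → p1) ∨ p1) → p1) → ((¬(p2 ∨ p1) → p2) ∨ ¬p1)) ∧ p1) = min(1, 0.18) = 0.18
((((((p2 → p1) ∨ p1) → p1) → ((¬(p2 ∨ p1) → p2) ∨ ¬p1)) ∧ p1) → p2): 0.18 > 0.12, so result = 0.12
(p1 ∨ ((((((p2 → p1) ∨ p1) → p1) → ((¬(p2 ∨ p1) → p2) ∨ ¬p1)) ∧ p1) → p2)) = max(0.18, 0.12) = 0.18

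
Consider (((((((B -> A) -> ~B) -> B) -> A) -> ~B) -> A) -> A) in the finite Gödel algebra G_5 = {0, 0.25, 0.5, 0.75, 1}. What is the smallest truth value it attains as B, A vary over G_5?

The minimum is attained at B = 0.25, A = 0.25:
  (B -> A): 0.25 ≤ 0.25, so result = 1
  ~B: Gödel ¬ of 0.25 = 0 (operand ≠ 0)
  ((B -> A) -> ~B): 1 > 0, so result = 0
  (((B -> A) -> ~B) -> B): 0 ≤ 0.25, so result = 1
  ((((B -> A) -> ~B) -> B) -> A): 1 > 0.25, so result = 0.25
  ~B: Gödel ¬ of 0.25 = 0 (operand ≠ 0)
  (((((B -> A) -> ~B) -> B) -> A) -> ~B): 0.25 > 0, so result = 0
  ((((((B -> A) -> ~B) -> B) -> A) -> ~B) -> A): 0 ≤ 0.25, so result = 1
  (((((((B -> A) -> ~B) -> B) -> A) -> ~B) -> A) -> A): 1 > 0.25, so result = 0.25
Checking all 25 assignments confirms none give a value below 0.25.

0.25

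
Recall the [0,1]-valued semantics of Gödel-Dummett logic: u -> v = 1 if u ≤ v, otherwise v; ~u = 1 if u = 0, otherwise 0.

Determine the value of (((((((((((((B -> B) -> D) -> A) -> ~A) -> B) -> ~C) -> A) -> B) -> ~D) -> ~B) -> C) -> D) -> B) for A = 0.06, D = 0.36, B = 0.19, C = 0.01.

(B -> B): 0.19 ≤ 0.19, so result = 1
((B -> B) -> D): 1 > 0.36, so result = 0.36
(((B -> B) -> D) -> A): 0.36 > 0.06, so result = 0.06
~A: Gödel ¬ of 0.06 = 0 (operand ≠ 0)
((((B -> B) -> D) -> A) -> ~A): 0.06 > 0, so result = 0
(((((B -> B) -> D) -> A) -> ~A) -> B): 0 ≤ 0.19, so result = 1
~C: Gödel ¬ of 0.01 = 0 (operand ≠ 0)
((((((B -> B) -> D) -> A) -> ~A) -> B) -> ~C): 1 > 0, so result = 0
(((((((B -> B) -> D) -> A) -> ~A) -> B) -> ~C) -> A): 0 ≤ 0.06, so result = 1
((((((((B -> B) -> D) -> A) -> ~A) -> B) -> ~C) -> A) -> B): 1 > 0.19, so result = 0.19
~D: Gödel ¬ of 0.36 = 0 (operand ≠ 0)
(((((((((B -> B) -> D) -> A) -> ~A) -> B) -> ~C) -> A) -> B) -> ~D): 0.19 > 0, so result = 0
~B: Gödel ¬ of 0.19 = 0 (operand ≠ 0)
((((((((((B -> B) -> D) -> A) -> ~A) -> B) -> ~C) -> A) -> B) -> ~D) -> ~B): 0 ≤ 0, so result = 1
(((((((((((B -> B) -> D) -> A) -> ~A) -> B) -> ~C) -> A) -> B) -> ~D) -> ~B) -> C): 1 > 0.01, so result = 0.01
((((((((((((B -> B) -> D) -> A) -> ~A) -> B) -> ~C) -> A) -> B) -> ~D) -> ~B) -> C) -> D): 0.01 ≤ 0.36, so result = 1
(((((((((((((B -> B) -> D) -> A) -> ~A) -> B) -> ~C) -> A) -> B) -> ~D) -> ~B) -> C) -> D) -> B): 1 > 0.19, so result = 0.19

0.19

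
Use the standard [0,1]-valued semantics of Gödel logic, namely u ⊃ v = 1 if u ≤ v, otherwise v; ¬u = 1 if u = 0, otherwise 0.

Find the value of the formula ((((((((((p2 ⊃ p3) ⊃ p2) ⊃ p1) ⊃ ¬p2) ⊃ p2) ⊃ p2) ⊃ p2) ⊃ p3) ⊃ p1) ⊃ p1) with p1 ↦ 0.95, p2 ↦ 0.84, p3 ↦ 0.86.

0.95

(p2 ⊃ p3): 0.84 ≤ 0.86, so result = 1
((p2 ⊃ p3) ⊃ p2): 1 > 0.84, so result = 0.84
(((p2 ⊃ p3) ⊃ p2) ⊃ p1): 0.84 ≤ 0.95, so result = 1
¬p2: Gödel ¬ of 0.84 = 0 (operand ≠ 0)
((((p2 ⊃ p3) ⊃ p2) ⊃ p1) ⊃ ¬p2): 1 > 0, so result = 0
(((((p2 ⊃ p3) ⊃ p2) ⊃ p1) ⊃ ¬p2) ⊃ p2): 0 ≤ 0.84, so result = 1
((((((p2 ⊃ p3) ⊃ p2) ⊃ p1) ⊃ ¬p2) ⊃ p2) ⊃ p2): 1 > 0.84, so result = 0.84
(((((((p2 ⊃ p3) ⊃ p2) ⊃ p1) ⊃ ¬p2) ⊃ p2) ⊃ p2) ⊃ p2): 0.84 ≤ 0.84, so result = 1
((((((((p2 ⊃ p3) ⊃ p2) ⊃ p1) ⊃ ¬p2) ⊃ p2) ⊃ p2) ⊃ p2) ⊃ p3): 1 > 0.86, so result = 0.86
(((((((((p2 ⊃ p3) ⊃ p2) ⊃ p1) ⊃ ¬p2) ⊃ p2) ⊃ p2) ⊃ p2) ⊃ p3) ⊃ p1): 0.86 ≤ 0.95, so result = 1
((((((((((p2 ⊃ p3) ⊃ p2) ⊃ p1) ⊃ ¬p2) ⊃ p2) ⊃ p2) ⊃ p2) ⊃ p3) ⊃ p1) ⊃ p1): 1 > 0.95, so result = 0.95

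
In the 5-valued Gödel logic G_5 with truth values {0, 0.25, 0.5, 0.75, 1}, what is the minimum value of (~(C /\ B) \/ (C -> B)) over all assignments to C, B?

0.25

The minimum is attained at C = 0.5, B = 0.25:
  (C /\ B) = min(0.5, 0.25) = 0.25
  ~(C /\ B): Gödel ¬ of 0.25 = 0 (operand ≠ 0)
  (C -> B): 0.5 > 0.25, so result = 0.25
  (~(C /\ B) \/ (C -> B)) = max(0, 0.25) = 0.25
Checking all 25 assignments confirms none give a value below 0.25.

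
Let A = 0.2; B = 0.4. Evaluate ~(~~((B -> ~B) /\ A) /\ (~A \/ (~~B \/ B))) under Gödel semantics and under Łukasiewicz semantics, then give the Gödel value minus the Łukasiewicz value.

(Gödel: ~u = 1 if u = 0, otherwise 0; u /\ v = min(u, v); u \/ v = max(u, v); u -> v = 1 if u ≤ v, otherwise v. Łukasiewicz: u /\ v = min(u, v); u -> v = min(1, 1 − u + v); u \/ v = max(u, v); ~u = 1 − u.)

Gödel evaluation:
  ~B: Gödel ¬ of 0.4 = 0 (operand ≠ 0)
  (B -> ~B): 0.4 > 0, so result = 0
  ((B -> ~B) /\ A) = min(0, 0.2) = 0
  ~((B -> ~B) /\ A): Gödel ¬ of 0 = 1 (operand is 0)
  ~~((B -> ~B) /\ A): Gödel ¬ of 1 = 0 (operand ≠ 0)
  ~A: Gödel ¬ of 0.2 = 0 (operand ≠ 0)
  ~B: Gödel ¬ of 0.4 = 0 (operand ≠ 0)
  ~~B: Gödel ¬ of 0 = 1 (operand is 0)
  (~~B \/ B) = max(1, 0.4) = 1
  (~A \/ (~~B \/ B)) = max(0, 1) = 1
  (~~((B -> ~B) /\ A) /\ (~A \/ (~~B \/ B))) = min(0, 1) = 0
  ~(~~((B -> ~B) /\ A) /\ (~A \/ (~~B \/ B))): Gödel ¬ of 0 = 1 (operand is 0)
  Gödel value = 1
Łukasiewicz evaluation:
  ~B: Łukasiewicz ¬ gives 1 − 0.4 = 0.6
  (B -> ~B): min(1, 1 − 0.4 + 0.6) = 1
  ((B -> ~B) /\ A) = min(1, 0.2) = 0.2
  ~((B -> ~B) /\ A): Łukasiewicz ¬ gives 1 − 0.2 = 0.8
  ~~((B -> ~B) /\ A): Łukasiewicz ¬ gives 1 − 0.8 = 0.2
  ~A: Łukasiewicz ¬ gives 1 − 0.2 = 0.8
  ~B: Łukasiewicz ¬ gives 1 − 0.4 = 0.6
  ~~B: Łukasiewicz ¬ gives 1 − 0.6 = 0.4
  (~~B \/ B) = max(0.4, 0.4) = 0.4
  (~A \/ (~~B \/ B)) = max(0.8, 0.4) = 0.8
  (~~((B -> ~B) /\ A) /\ (~A \/ (~~B \/ B))) = min(0.2, 0.8) = 0.2
  ~(~~((B -> ~B) /\ A) /\ (~A \/ (~~B \/ B))): Łukasiewicz ¬ gives 1 − 0.2 = 0.8
  Łukasiewicz value = 0.8
Difference: 1 − 0.8 = 0.20

0.20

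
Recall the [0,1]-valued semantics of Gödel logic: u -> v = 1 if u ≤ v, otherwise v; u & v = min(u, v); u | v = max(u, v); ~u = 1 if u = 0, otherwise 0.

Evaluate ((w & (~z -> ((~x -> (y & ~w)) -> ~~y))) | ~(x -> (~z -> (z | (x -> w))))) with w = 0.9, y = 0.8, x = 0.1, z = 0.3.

0.90

~z: Gödel ¬ of 0.3 = 0 (operand ≠ 0)
~x: Gödel ¬ of 0.1 = 0 (operand ≠ 0)
~w: Gödel ¬ of 0.9 = 0 (operand ≠ 0)
(y & ~w) = min(0.8, 0) = 0
(~x -> (y & ~w)): 0 ≤ 0, so result = 1
~y: Gödel ¬ of 0.8 = 0 (operand ≠ 0)
~~y: Gödel ¬ of 0 = 1 (operand is 0)
((~x -> (y & ~w)) -> ~~y): 1 ≤ 1, so result = 1
(~z -> ((~x -> (y & ~w)) -> ~~y)): 0 ≤ 1, so result = 1
(w & (~z -> ((~x -> (y & ~w)) -> ~~y))) = min(0.9, 1) = 0.9
~z: Gödel ¬ of 0.3 = 0 (operand ≠ 0)
(x -> w): 0.1 ≤ 0.9, so result = 1
(z | (x -> w)) = max(0.3, 1) = 1
(~z -> (z | (x -> w))): 0 ≤ 1, so result = 1
(x -> (~z -> (z | (x -> w)))): 0.1 ≤ 1, so result = 1
~(x -> (~z -> (z | (x -> w)))): Gödel ¬ of 1 = 0 (operand ≠ 0)
((w & (~z -> ((~x -> (y & ~w)) -> ~~y))) | ~(x -> (~z -> (z | (x -> w))))) = max(0.9, 0) = 0.9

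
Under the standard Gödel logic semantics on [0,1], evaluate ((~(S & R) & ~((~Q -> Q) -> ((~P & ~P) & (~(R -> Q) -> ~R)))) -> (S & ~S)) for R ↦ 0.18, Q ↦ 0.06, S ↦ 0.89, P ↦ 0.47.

(S & R) = min(0.89, 0.18) = 0.18
~(S & R): Gödel ¬ of 0.18 = 0 (operand ≠ 0)
~Q: Gödel ¬ of 0.06 = 0 (operand ≠ 0)
(~Q -> Q): 0 ≤ 0.06, so result = 1
~P: Gödel ¬ of 0.47 = 0 (operand ≠ 0)
~P: Gödel ¬ of 0.47 = 0 (operand ≠ 0)
(~P & ~P) = min(0, 0) = 0
(R -> Q): 0.18 > 0.06, so result = 0.06
~(R -> Q): Gödel ¬ of 0.06 = 0 (operand ≠ 0)
~R: Gödel ¬ of 0.18 = 0 (operand ≠ 0)
(~(R -> Q) -> ~R): 0 ≤ 0, so result = 1
((~P & ~P) & (~(R -> Q) -> ~R)) = min(0, 1) = 0
((~Q -> Q) -> ((~P & ~P) & (~(R -> Q) -> ~R))): 1 > 0, so result = 0
~((~Q -> Q) -> ((~P & ~P) & (~(R -> Q) -> ~R))): Gödel ¬ of 0 = 1 (operand is 0)
(~(S & R) & ~((~Q -> Q) -> ((~P & ~P) & (~(R -> Q) -> ~R)))) = min(0, 1) = 0
~S: Gödel ¬ of 0.89 = 0 (operand ≠ 0)
(S & ~S) = min(0.89, 0) = 0
((~(S & R) & ~((~Q -> Q) -> ((~P & ~P) & (~(R -> Q) -> ~R)))) -> (S & ~S)): 0 ≤ 0, so result = 1

1.00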